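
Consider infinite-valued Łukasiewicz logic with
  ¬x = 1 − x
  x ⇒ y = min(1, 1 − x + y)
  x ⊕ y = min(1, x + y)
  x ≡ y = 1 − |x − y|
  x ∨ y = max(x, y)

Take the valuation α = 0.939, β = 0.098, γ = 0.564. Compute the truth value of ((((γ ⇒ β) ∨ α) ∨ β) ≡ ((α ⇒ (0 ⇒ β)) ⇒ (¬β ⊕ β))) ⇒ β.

0.159

γ ⇒ β = min(1, 1 − 0.564 + 0.098) = min(1, 0.534) = 0.534
(γ ⇒ β) ∨ α = max(0.534, 0.939) = 0.939
((γ ⇒ β) ∨ α) ∨ β = max(0.939, 0.098) = 0.939
0 ⇒ β = min(1, 1 − 0.000 + 0.098) = min(1, 1.098) = 1.000
α ⇒ (0 ⇒ β) = min(1, 1 − 0.939 + 1.000) = min(1, 1.061) = 1.000
¬β = 1 − 0.098 = 0.902
¬β ⊕ β = min(1, 0.902 + 0.098) = min(1, 1.000) = 1.000
(α ⇒ (0 ⇒ β)) ⇒ (¬β ⊕ β) = min(1, 1 − 1.000 + 1.000) = min(1, 1.000) = 1.000
(((γ ⇒ β) ∨ α) ∨ β) ≡ ((α ⇒ (0 ⇒ β)) ⇒ (¬β ⊕ β)) = 1 − |0.939 − 1.000| = 1 − 0.061 = 0.939
((((γ ⇒ β) ∨ α) ∨ β) ≡ ((α ⇒ (0 ⇒ β)) ⇒ (¬β ⊕ β))) ⇒ β = min(1, 1 − 0.939 + 0.098) = min(1, 0.159) = 0.159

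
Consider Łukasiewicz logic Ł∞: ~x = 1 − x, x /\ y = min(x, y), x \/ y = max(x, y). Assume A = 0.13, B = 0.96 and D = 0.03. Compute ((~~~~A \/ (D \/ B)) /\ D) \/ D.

0.03

~A = 1 − 0.13 = 0.87
~~A = 1 − 0.87 = 0.13
~~~A = 1 − 0.13 = 0.87
~~~~A = 1 − 0.87 = 0.13
D \/ B = max(0.03, 0.96) = 0.96
~~~~A \/ (D \/ B) = max(0.13, 0.96) = 0.96
(~~~~A \/ (D \/ B)) /\ D = min(0.96, 0.03) = 0.03
((~~~~A \/ (D \/ B)) /\ D) \/ D = max(0.03, 0.03) = 0.03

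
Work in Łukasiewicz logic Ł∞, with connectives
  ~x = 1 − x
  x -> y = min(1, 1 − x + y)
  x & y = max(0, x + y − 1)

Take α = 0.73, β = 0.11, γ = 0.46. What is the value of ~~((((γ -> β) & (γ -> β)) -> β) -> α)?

γ -> β = min(1, 1 − 0.46 + 0.11) = min(1, 0.65) = 0.65
(γ -> β) & (γ -> β) = max(0, 0.65 + 0.65 − 1) = max(0, 0.30) = 0.30
((γ -> β) & (γ -> β)) -> β = min(1, 1 − 0.30 + 0.11) = min(1, 0.81) = 0.81
(((γ -> β) & (γ -> β)) -> β) -> α = min(1, 1 − 0.81 + 0.73) = min(1, 0.92) = 0.92
~((((γ -> β) & (γ -> β)) -> β) -> α) = 1 − 0.92 = 0.08
~~((((γ -> β) & (γ -> β)) -> β) -> α) = 1 − 0.08 = 0.92

0.92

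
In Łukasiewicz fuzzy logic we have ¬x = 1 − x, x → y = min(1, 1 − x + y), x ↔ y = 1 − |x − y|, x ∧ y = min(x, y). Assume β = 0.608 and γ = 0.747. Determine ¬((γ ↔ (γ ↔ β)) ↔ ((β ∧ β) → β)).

0.114

γ ↔ β = 1 − |0.747 − 0.608| = 1 − 0.139 = 0.861
γ ↔ (γ ↔ β) = 1 − |0.747 − 0.861| = 1 − 0.114 = 0.886
β ∧ β = min(0.608, 0.608) = 0.608
(β ∧ β) → β = min(1, 1 − 0.608 + 0.608) = min(1, 1.000) = 1.000
(γ ↔ (γ ↔ β)) ↔ ((β ∧ β) → β) = 1 − |0.886 − 1.000| = 1 − 0.114 = 0.886
¬((γ ↔ (γ ↔ β)) ↔ ((β ∧ β) → β)) = 1 − 0.886 = 0.114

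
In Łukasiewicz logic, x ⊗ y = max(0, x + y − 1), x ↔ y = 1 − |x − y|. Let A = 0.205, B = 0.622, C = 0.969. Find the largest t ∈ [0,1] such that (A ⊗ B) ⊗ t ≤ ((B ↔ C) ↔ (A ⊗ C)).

A ⊗ B = max(0, 0.205 + 0.622 − 1) = max(0, -0.173) = 0.000
So the left factor is A ⊗ B = 0.000.
B ↔ C = 1 − |0.622 − 0.969| = 1 − 0.347 = 0.653
A ⊗ C = max(0, 0.205 + 0.969 − 1) = max(0, 0.174) = 0.174
(B ↔ C) ↔ (A ⊗ C) = 1 − |0.653 − 0.174| = 1 − 0.479 = 0.521
So the right-hand bound is (B ↔ C) ↔ (A ⊗ C) = 0.521.
The residuum of the Łukasiewicz t-norm gives the supremum: min(1, 1 − 0.000 + 0.521).
1 − 0.000 + 0.521 = 1.521, so t = min(1, 1.521) = 1.000.
Check: 0.000 ⊗ 1.000 = max(0, 0.000) = 0.000 ≤ 0.521.

1.000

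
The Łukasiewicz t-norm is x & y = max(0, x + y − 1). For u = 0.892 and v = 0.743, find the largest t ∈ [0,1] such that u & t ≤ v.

0.851

The residuum of the Łukasiewicz t-norm gives the supremum: min(1, 1 − 0.892 + 0.743).
1 − 0.892 + 0.743 = 0.851, so t = min(1, 0.851) = 0.851.
Check: 0.892 & 0.851 = max(0, 0.743) = 0.743 ≤ 0.743.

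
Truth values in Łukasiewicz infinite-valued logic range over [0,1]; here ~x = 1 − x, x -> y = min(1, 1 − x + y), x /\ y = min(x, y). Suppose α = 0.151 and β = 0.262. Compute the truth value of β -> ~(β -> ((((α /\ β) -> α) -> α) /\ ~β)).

α /\ β = min(0.151, 0.262) = 0.151
(α /\ β) -> α = min(1, 1 − 0.151 + 0.151) = min(1, 1.000) = 1.000
((α /\ β) -> α) -> α = min(1, 1 − 1.000 + 0.151) = min(1, 0.151) = 0.151
~β = 1 − 0.262 = 0.738
(((α /\ β) -> α) -> α) /\ ~β = min(0.151, 0.738) = 0.151
β -> ((((α /\ β) -> α) -> α) /\ ~β) = min(1, 1 − 0.262 + 0.151) = min(1, 0.889) = 0.889
~(β -> ((((α /\ β) -> α) -> α) /\ ~β)) = 1 − 0.889 = 0.111
β -> ~(β -> ((((α /\ β) -> α) -> α) /\ ~β)) = min(1, 1 − 0.262 + 0.111) = min(1, 0.849) = 0.849

0.849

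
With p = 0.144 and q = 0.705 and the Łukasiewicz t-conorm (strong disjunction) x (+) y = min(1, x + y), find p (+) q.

p (+) q = min(1, 0.144 + 0.705) = min(1, 0.849) = 0.849
For comparison, the Gödel t-conorm max(x, y) would give 0.705.

0.849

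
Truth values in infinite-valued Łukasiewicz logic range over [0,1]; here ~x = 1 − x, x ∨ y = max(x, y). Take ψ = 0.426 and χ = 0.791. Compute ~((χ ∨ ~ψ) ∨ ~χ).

~ψ = 1 − 0.426 = 0.574
χ ∨ ~ψ = max(0.791, 0.574) = 0.791
~χ = 1 − 0.791 = 0.209
(χ ∨ ~ψ) ∨ ~χ = max(0.791, 0.209) = 0.791
~((χ ∨ ~ψ) ∨ ~χ) = 1 − 0.791 = 0.209

0.209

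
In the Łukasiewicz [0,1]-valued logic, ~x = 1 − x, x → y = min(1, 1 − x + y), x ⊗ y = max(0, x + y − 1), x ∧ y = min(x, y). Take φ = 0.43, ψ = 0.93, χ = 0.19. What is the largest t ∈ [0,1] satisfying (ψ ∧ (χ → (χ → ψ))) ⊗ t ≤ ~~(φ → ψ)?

χ → ψ = min(1, 1 − 0.19 + 0.93) = min(1, 1.74) = 1.00
χ → (χ → ψ) = min(1, 1 − 0.19 + 1.00) = min(1, 1.81) = 1.00
ψ ∧ (χ → (χ → ψ)) = min(0.93, 1.00) = 0.93
So the left factor is ψ ∧ (χ → (χ → ψ)) = 0.93.
φ → ψ = min(1, 1 − 0.43 + 0.93) = min(1, 1.50) = 1.00
~(φ → ψ) = 1 − 1.00 = 0.00
~~(φ → ψ) = 1 − 0.00 = 1.00
So the right-hand bound is ~~(φ → ψ) = 1.00.
The residuum of the Łukasiewicz t-norm gives the supremum: min(1, 1 − 0.93 + 1.00).
1 − 0.93 + 1.00 = 1.07, so t = min(1, 1.07) = 1.00.
Check: 0.93 ⊗ 1.00 = max(0, 0.93) = 0.93 ≤ 1.00.

1.00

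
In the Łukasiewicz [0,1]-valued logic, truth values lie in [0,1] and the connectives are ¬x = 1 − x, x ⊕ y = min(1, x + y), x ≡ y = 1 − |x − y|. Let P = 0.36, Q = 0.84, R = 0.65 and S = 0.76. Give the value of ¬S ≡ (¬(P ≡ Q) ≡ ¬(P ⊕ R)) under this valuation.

0.72

¬S = 1 − 0.76 = 0.24
P ≡ Q = 1 − |0.36 − 0.84| = 1 − 0.48 = 0.52
¬(P ≡ Q) = 1 − 0.52 = 0.48
P ⊕ R = min(1, 0.36 + 0.65) = min(1, 1.01) = 1.00
¬(P ⊕ R) = 1 − 1.00 = 0.00
¬(P ≡ Q) ≡ ¬(P ⊕ R) = 1 − |0.48 − 0.00| = 1 − 0.48 = 0.52
¬S ≡ (¬(P ≡ Q) ≡ ¬(P ⊕ R)) = 1 − |0.24 − 0.52| = 1 − 0.28 = 0.72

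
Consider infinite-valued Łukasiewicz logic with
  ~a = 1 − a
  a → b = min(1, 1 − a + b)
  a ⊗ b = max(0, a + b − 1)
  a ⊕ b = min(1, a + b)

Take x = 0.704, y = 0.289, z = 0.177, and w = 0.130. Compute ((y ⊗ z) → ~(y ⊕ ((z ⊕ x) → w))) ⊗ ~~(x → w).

0.426

y ⊗ z = max(0, 0.289 + 0.177 − 1) = max(0, -0.534) = 0.000
z ⊕ x = min(1, 0.177 + 0.704) = min(1, 0.881) = 0.881
(z ⊕ x) → w = min(1, 1 − 0.881 + 0.130) = min(1, 0.249) = 0.249
y ⊕ ((z ⊕ x) → w) = min(1, 0.289 + 0.249) = min(1, 0.538) = 0.538
~(y ⊕ ((z ⊕ x) → w)) = 1 − 0.538 = 0.462
(y ⊗ z) → ~(y ⊕ ((z ⊕ x) → w)) = min(1, 1 − 0.000 + 0.462) = min(1, 1.462) = 1.000
x → w = min(1, 1 − 0.704 + 0.130) = min(1, 0.426) = 0.426
~(x → w) = 1 − 0.426 = 0.574
~~(x → w) = 1 − 0.574 = 0.426
((y ⊗ z) → ~(y ⊕ ((z ⊕ x) → w))) ⊗ ~~(x → w) = max(0, 1.000 + 0.426 − 1) = max(0, 0.426) = 0.426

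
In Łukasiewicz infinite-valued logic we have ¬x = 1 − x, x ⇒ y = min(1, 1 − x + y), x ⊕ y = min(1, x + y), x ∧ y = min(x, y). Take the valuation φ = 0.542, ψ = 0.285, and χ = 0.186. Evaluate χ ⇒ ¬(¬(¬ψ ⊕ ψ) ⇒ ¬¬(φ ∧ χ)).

0.814

¬ψ = 1 − 0.285 = 0.715
¬ψ ⊕ ψ = min(1, 0.715 + 0.285) = min(1, 1.000) = 1.000
¬(¬ψ ⊕ ψ) = 1 − 1.000 = 0.000
φ ∧ χ = min(0.542, 0.186) = 0.186
¬(φ ∧ χ) = 1 − 0.186 = 0.814
¬¬(φ ∧ χ) = 1 − 0.814 = 0.186
¬(¬ψ ⊕ ψ) ⇒ ¬¬(φ ∧ χ) = min(1, 1 − 0.000 + 0.186) = min(1, 1.186) = 1.000
¬(¬(¬ψ ⊕ ψ) ⇒ ¬¬(φ ∧ χ)) = 1 − 1.000 = 0.000
χ ⇒ ¬(¬(¬ψ ⊕ ψ) ⇒ ¬¬(φ ∧ χ)) = min(1, 1 − 0.186 + 0.000) = min(1, 0.814) = 0.814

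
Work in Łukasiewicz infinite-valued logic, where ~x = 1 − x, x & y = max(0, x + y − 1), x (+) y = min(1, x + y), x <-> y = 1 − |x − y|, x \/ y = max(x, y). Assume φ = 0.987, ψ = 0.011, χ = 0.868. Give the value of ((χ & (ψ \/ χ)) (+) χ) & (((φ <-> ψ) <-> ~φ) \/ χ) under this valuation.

ψ \/ χ = max(0.011, 0.868) = 0.868
χ & (ψ \/ χ) = max(0, 0.868 + 0.868 − 1) = max(0, 0.736) = 0.736
(χ & (ψ \/ χ)) (+) χ = min(1, 0.736 + 0.868) = min(1, 1.604) = 1.000
φ <-> ψ = 1 − |0.987 − 0.011| = 1 − 0.976 = 0.024
~φ = 1 − 0.987 = 0.013
(φ <-> ψ) <-> ~φ = 1 − |0.024 − 0.013| = 1 − 0.011 = 0.989
((φ <-> ψ) <-> ~φ) \/ χ = max(0.989, 0.868) = 0.989
((χ & (ψ \/ χ)) (+) χ) & (((φ <-> ψ) <-> ~φ) \/ χ) = max(0, 1.000 + 0.989 − 1) = max(0, 0.989) = 0.989

0.989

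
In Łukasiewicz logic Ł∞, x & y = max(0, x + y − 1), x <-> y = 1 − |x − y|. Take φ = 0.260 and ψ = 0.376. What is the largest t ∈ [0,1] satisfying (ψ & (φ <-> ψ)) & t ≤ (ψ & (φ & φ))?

0.740

φ <-> ψ = 1 − |0.260 − 0.376| = 1 − 0.116 = 0.884
ψ & (φ <-> ψ) = max(0, 0.376 + 0.884 − 1) = max(0, 0.260) = 0.260
So the left factor is ψ & (φ <-> ψ) = 0.260.
φ & φ = max(0, 0.260 + 0.260 − 1) = max(0, -0.480) = 0.000
ψ & (φ & φ) = max(0, 0.376 + 0.000 − 1) = max(0, -0.624) = 0.000
So the right-hand bound is ψ & (φ & φ) = 0.000.
The residuum of the Łukasiewicz t-norm gives the supremum: min(1, 1 − 0.260 + 0.000).
1 − 0.260 + 0.000 = 0.740, so t = min(1, 0.740) = 0.740.
Check: 0.260 & 0.740 = max(0, 0.000) = 0.000 ≤ 0.000.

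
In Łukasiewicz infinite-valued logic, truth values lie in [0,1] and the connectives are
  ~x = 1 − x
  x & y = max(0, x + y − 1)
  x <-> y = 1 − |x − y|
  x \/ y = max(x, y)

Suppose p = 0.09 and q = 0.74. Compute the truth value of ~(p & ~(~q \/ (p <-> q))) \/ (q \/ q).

1.00

~q = 1 − 0.74 = 0.26
p <-> q = 1 − |0.09 − 0.74| = 1 − 0.65 = 0.35
~q \/ (p <-> q) = max(0.26, 0.35) = 0.35
~(~q \/ (p <-> q)) = 1 − 0.35 = 0.65
p & ~(~q \/ (p <-> q)) = max(0, 0.09 + 0.65 − 1) = max(0, -0.26) = 0.00
~(p & ~(~q \/ (p <-> q))) = 1 − 0.00 = 1.00
q \/ q = max(0.74, 0.74) = 0.74
~(p & ~(~q \/ (p <-> q))) \/ (q \/ q) = max(1.00, 0.74) = 1.00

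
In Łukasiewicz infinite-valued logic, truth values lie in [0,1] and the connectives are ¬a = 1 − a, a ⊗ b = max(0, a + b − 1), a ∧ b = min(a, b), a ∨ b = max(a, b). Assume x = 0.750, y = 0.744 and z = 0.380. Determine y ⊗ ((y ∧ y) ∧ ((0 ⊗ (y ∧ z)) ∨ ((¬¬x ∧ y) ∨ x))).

y ∧ y = min(0.744, 0.744) = 0.744
y ∧ z = min(0.744, 0.380) = 0.380
0 ⊗ (y ∧ z) = max(0, 0.000 + 0.380 − 1) = max(0, -0.620) = 0.000
¬x = 1 − 0.750 = 0.250
¬¬x = 1 − 0.250 = 0.750
¬¬x ∧ y = min(0.750, 0.744) = 0.744
(¬¬x ∧ y) ∨ x = max(0.744, 0.750) = 0.750
(0 ⊗ (y ∧ z)) ∨ ((¬¬x ∧ y) ∨ x) = max(0.000, 0.750) = 0.750
(y ∧ y) ∧ ((0 ⊗ (y ∧ z)) ∨ ((¬¬x ∧ y) ∨ x)) = min(0.744, 0.750) = 0.744
y ⊗ ((y ∧ y) ∧ ((0 ⊗ (y ∧ z)) ∨ ((¬¬x ∧ y) ∨ x))) = max(0, 0.744 + 0.744 − 1) = max(0, 0.488) = 0.488

0.488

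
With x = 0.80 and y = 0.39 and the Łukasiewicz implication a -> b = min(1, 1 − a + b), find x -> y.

0.59

x -> y = min(1, 1 − 0.80 + 0.39) = min(1, 0.59) = 0.59
For comparison, the Gödel implication (1 if a ≤ b else b) would give 0.39.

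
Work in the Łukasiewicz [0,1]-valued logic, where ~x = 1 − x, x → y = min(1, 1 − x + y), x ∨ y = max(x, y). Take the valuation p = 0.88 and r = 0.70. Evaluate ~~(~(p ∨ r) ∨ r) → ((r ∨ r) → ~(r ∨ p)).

0.72

p ∨ r = max(0.88, 0.70) = 0.88
~(p ∨ r) = 1 − 0.88 = 0.12
~(p ∨ r) ∨ r = max(0.12, 0.70) = 0.70
~(~(p ∨ r) ∨ r) = 1 − 0.70 = 0.30
~~(~(p ∨ r) ∨ r) = 1 − 0.30 = 0.70
r ∨ r = max(0.70, 0.70) = 0.70
r ∨ p = max(0.70, 0.88) = 0.88
~(r ∨ p) = 1 − 0.88 = 0.12
(r ∨ r) → ~(r ∨ p) = min(1, 1 − 0.70 + 0.12) = min(1, 0.42) = 0.42
~~(~(p ∨ r) ∨ r) → ((r ∨ r) → ~(r ∨ p)) = min(1, 1 − 0.70 + 0.42) = min(1, 0.72) = 0.72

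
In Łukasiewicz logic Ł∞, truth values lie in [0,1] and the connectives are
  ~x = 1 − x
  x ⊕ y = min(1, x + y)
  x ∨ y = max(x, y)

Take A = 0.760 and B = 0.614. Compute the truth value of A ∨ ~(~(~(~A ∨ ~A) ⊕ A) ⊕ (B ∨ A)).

0.760

~A = 1 − 0.760 = 0.240
~A ∨ ~A = max(0.240, 0.240) = 0.240
~(~A ∨ ~A) = 1 − 0.240 = 0.760
~(~A ∨ ~A) ⊕ A = min(1, 0.760 + 0.760) = min(1, 1.520) = 1.000
~(~(~A ∨ ~A) ⊕ A) = 1 − 1.000 = 0.000
B ∨ A = max(0.614, 0.760) = 0.760
~(~(~A ∨ ~A) ⊕ A) ⊕ (B ∨ A) = min(1, 0.000 + 0.760) = min(1, 0.760) = 0.760
~(~(~(~A ∨ ~A) ⊕ A) ⊕ (B ∨ A)) = 1 − 0.760 = 0.240
A ∨ ~(~(~(~A ∨ ~A) ⊕ A) ⊕ (B ∨ A)) = max(0.760, 0.240) = 0.760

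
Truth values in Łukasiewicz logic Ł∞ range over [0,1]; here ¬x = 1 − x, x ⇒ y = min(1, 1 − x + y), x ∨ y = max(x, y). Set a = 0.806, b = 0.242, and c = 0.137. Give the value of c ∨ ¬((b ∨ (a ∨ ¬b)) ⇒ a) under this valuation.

0.137

¬b = 1 − 0.242 = 0.758
a ∨ ¬b = max(0.806, 0.758) = 0.806
b ∨ (a ∨ ¬b) = max(0.242, 0.806) = 0.806
(b ∨ (a ∨ ¬b)) ⇒ a = min(1, 1 − 0.806 + 0.806) = min(1, 1.000) = 1.000
¬((b ∨ (a ∨ ¬b)) ⇒ a) = 1 − 1.000 = 0.000
c ∨ ¬((b ∨ (a ∨ ¬b)) ⇒ a) = max(0.137, 0.000) = 0.137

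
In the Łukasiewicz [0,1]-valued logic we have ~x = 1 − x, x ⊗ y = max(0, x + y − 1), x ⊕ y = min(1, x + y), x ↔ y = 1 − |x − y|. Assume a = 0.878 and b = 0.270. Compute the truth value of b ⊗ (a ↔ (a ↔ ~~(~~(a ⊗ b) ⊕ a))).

a ⊗ b = max(0, 0.878 + 0.270 − 1) = max(0, 0.148) = 0.148
~(a ⊗ b) = 1 − 0.148 = 0.852
~~(a ⊗ b) = 1 − 0.852 = 0.148
~~(a ⊗ b) ⊕ a = min(1, 0.148 + 0.878) = min(1, 1.026) = 1.000
~(~~(a ⊗ b) ⊕ a) = 1 − 1.000 = 0.000
~~(~~(a ⊗ b) ⊕ a) = 1 − 0.000 = 1.000
a ↔ ~~(~~(a ⊗ b) ⊕ a) = 1 − |0.878 − 1.000| = 1 − 0.122 = 0.878
a ↔ (a ↔ ~~(~~(a ⊗ b) ⊕ a)) = 1 − |0.878 − 0.878| = 1 − 0.000 = 1.000
b ⊗ (a ↔ (a ↔ ~~(~~(a ⊗ b) ⊕ a))) = max(0, 0.270 + 1.000 − 1) = max(0, 0.270) = 0.270

0.270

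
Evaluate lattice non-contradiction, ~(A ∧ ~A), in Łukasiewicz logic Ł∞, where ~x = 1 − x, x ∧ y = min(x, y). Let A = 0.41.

~A = 1 − 0.41 = 0.59
A ∧ ~A = min(0.41, 0.59) = 0.41
~(A ∧ ~A) = 1 − 0.41 = 0.59
(The value 0.59 < 1 shows this instance is not satisfied; not a Ł∞-tautology — its value is 1 − min(a, 1−a).)

0.59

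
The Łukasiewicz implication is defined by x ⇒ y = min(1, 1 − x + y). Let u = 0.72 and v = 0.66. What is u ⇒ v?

u ⇒ v = min(1, 1 − 0.72 + 0.66) = min(1, 0.94) = 0.94
For comparison, the Gödel implication (1 if x ≤ y else y) would give 0.66.

0.94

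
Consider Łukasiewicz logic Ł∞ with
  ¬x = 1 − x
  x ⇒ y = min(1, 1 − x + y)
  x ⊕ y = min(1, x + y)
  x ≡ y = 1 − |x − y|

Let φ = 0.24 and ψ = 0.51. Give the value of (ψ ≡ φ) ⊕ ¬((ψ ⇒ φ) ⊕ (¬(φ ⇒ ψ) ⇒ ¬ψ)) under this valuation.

0.73

ψ ≡ φ = 1 − |0.51 − 0.24| = 1 − 0.27 = 0.73
ψ ⇒ φ = min(1, 1 − 0.51 + 0.24) = min(1, 0.73) = 0.73
φ ⇒ ψ = min(1, 1 − 0.24 + 0.51) = min(1, 1.27) = 1.00
¬(φ ⇒ ψ) = 1 − 1.00 = 0.00
¬ψ = 1 − 0.51 = 0.49
¬(φ ⇒ ψ) ⇒ ¬ψ = min(1, 1 − 0.00 + 0.49) = min(1, 1.49) = 1.00
(ψ ⇒ φ) ⊕ (¬(φ ⇒ ψ) ⇒ ¬ψ) = min(1, 0.73 + 1.00) = min(1, 1.73) = 1.00
¬((ψ ⇒ φ) ⊕ (¬(φ ⇒ ψ) ⇒ ¬ψ)) = 1 − 1.00 = 0.00
(ψ ≡ φ) ⊕ ¬((ψ ⇒ φ) ⊕ (¬(φ ⇒ ψ) ⇒ ¬ψ)) = min(1, 0.73 + 0.00) = min(1, 0.73) = 0.73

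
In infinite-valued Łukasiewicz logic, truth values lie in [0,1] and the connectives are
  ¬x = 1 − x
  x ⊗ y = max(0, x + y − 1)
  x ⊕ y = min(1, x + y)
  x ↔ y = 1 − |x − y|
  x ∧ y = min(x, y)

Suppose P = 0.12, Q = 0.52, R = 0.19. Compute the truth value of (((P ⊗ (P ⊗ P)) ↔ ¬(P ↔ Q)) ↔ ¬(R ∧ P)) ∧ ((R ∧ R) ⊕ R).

P ⊗ P = max(0, 0.12 + 0.12 − 1) = max(0, -0.76) = 0.00
P ⊗ (P ⊗ P) = max(0, 0.12 + 0.00 − 1) = max(0, -0.88) = 0.00
P ↔ Q = 1 − |0.12 − 0.52| = 1 − 0.40 = 0.60
¬(P ↔ Q) = 1 − 0.60 = 0.40
(P ⊗ (P ⊗ P)) ↔ ¬(P ↔ Q) = 1 − |0.00 − 0.40| = 1 − 0.40 = 0.60
R ∧ P = min(0.19, 0.12) = 0.12
¬(R ∧ P) = 1 − 0.12 = 0.88
((P ⊗ (P ⊗ P)) ↔ ¬(P ↔ Q)) ↔ ¬(R ∧ P) = 1 − |0.60 − 0.88| = 1 − 0.28 = 0.72
R ∧ R = min(0.19, 0.19) = 0.19
(R ∧ R) ⊕ R = min(1, 0.19 + 0.19) = min(1, 0.38) = 0.38
(((P ⊗ (P ⊗ P)) ↔ ¬(P ↔ Q)) ↔ ¬(R ∧ P)) ∧ ((R ∧ R) ⊕ R) = min(0.72, 0.38) = 0.38

0.38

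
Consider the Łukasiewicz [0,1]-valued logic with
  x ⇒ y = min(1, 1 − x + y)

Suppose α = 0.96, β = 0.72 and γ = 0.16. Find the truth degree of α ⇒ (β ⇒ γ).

β ⇒ γ = min(1, 1 − 0.72 + 0.16) = min(1, 0.44) = 0.44
α ⇒ (β ⇒ γ) = min(1, 1 − 0.96 + 0.44) = min(1, 0.48) = 0.48

0.48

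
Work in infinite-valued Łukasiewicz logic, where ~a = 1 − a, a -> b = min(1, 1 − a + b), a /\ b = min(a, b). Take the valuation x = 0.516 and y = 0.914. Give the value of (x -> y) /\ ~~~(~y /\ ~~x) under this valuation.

x -> y = min(1, 1 − 0.516 + 0.914) = min(1, 1.398) = 1.000
~y = 1 − 0.914 = 0.086
~x = 1 − 0.516 = 0.484
~~x = 1 − 0.484 = 0.516
~y /\ ~~x = min(0.086, 0.516) = 0.086
~(~y /\ ~~x) = 1 − 0.086 = 0.914
~~(~y /\ ~~x) = 1 − 0.914 = 0.086
~~~(~y /\ ~~x) = 1 − 0.086 = 0.914
(x -> y) /\ ~~~(~y /\ ~~x) = min(1.000, 0.914) = 0.914

0.914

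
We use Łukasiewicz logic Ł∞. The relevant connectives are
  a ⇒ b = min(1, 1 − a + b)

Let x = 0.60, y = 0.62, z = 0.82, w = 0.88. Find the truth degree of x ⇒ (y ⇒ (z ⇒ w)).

z ⇒ w = min(1, 1 − 0.82 + 0.88) = min(1, 1.06) = 1.00
y ⇒ (z ⇒ w) = min(1, 1 − 0.62 + 1.00) = min(1, 1.38) = 1.00
x ⇒ (y ⇒ (z ⇒ w)) = min(1, 1 − 0.60 + 1.00) = min(1, 1.40) = 1.00

1.00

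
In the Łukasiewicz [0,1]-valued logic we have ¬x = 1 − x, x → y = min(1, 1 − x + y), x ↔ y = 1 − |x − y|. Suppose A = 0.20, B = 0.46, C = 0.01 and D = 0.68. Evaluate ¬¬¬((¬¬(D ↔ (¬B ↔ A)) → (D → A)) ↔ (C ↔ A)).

¬B = 1 − 0.46 = 0.54
¬B ↔ A = 1 − |0.54 − 0.20| = 1 − 0.34 = 0.66
D ↔ (¬B ↔ A) = 1 − |0.68 − 0.66| = 1 − 0.02 = 0.98
¬(D ↔ (¬B ↔ A)) = 1 − 0.98 = 0.02
¬¬(D ↔ (¬B ↔ A)) = 1 − 0.02 = 0.98
D → A = min(1, 1 − 0.68 + 0.20) = min(1, 0.52) = 0.52
¬¬(D ↔ (¬B ↔ A)) → (D → A) = min(1, 1 − 0.98 + 0.52) = min(1, 0.54) = 0.54
C ↔ A = 1 − |0.01 − 0.20| = 1 − 0.19 = 0.81
(¬¬(D ↔ (¬B ↔ A)) → (D → A)) ↔ (C ↔ A) = 1 − |0.54 − 0.81| = 1 − 0.27 = 0.73
¬((¬¬(D ↔ (¬B ↔ A)) → (D → A)) ↔ (C ↔ A)) = 1 − 0.73 = 0.27
¬¬((¬¬(D ↔ (¬B ↔ A)) → (D → A)) ↔ (C ↔ A)) = 1 − 0.27 = 0.73
¬¬¬((¬¬(D ↔ (¬B ↔ A)) → (D → A)) ↔ (C ↔ A)) = 1 − 0.73 = 0.27

0.27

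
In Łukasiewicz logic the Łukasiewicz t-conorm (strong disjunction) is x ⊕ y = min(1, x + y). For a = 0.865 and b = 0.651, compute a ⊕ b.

a ⊕ b = min(1, 0.865 + 0.651) = min(1, 1.516) = 1.000
For comparison, the Gödel t-conorm max(x, y) would give 0.865.

1.000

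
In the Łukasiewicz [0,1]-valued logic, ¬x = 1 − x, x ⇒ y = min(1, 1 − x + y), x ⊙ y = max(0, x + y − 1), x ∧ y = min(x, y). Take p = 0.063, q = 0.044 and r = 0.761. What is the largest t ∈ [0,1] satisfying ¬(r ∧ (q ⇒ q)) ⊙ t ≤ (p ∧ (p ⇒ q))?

0.824

q ⇒ q = min(1, 1 − 0.044 + 0.044) = min(1, 1.000) = 1.000
r ∧ (q ⇒ q) = min(0.761, 1.000) = 0.761
¬(r ∧ (q ⇒ q)) = 1 − 0.761 = 0.239
So the left factor is ¬(r ∧ (q ⇒ q)) = 0.239.
p ⇒ q = min(1, 1 − 0.063 + 0.044) = min(1, 0.981) = 0.981
p ∧ (p ⇒ q) = min(0.063, 0.981) = 0.063
So the right-hand bound is p ∧ (p ⇒ q) = 0.063.
The residuum of the Łukasiewicz t-norm gives the supremum: min(1, 1 − 0.239 + 0.063).
1 − 0.239 + 0.063 = 0.824, so t = min(1, 0.824) = 0.824.
Check: 0.239 ⊙ 0.824 = max(0, 0.063) = 0.063 ≤ 0.063.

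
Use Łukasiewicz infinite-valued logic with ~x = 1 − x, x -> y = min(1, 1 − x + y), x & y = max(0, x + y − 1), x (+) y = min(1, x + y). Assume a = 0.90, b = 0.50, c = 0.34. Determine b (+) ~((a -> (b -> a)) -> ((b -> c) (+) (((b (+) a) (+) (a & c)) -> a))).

b -> a = min(1, 1 − 0.50 + 0.90) = min(1, 1.40) = 1.00
a -> (b -> a) = min(1, 1 − 0.90 + 1.00) = min(1, 1.10) = 1.00
b -> c = min(1, 1 − 0.50 + 0.34) = min(1, 0.84) = 0.84
b (+) a = min(1, 0.50 + 0.90) = min(1, 1.40) = 1.00
a & c = max(0, 0.90 + 0.34 − 1) = max(0, 0.24) = 0.24
(b (+) a) (+) (a & c) = min(1, 1.00 + 0.24) = min(1, 1.24) = 1.00
((b (+) a) (+) (a & c)) -> a = min(1, 1 − 1.00 + 0.90) = min(1, 0.90) = 0.90
(b -> c) (+) (((b (+) a) (+) (a & c)) -> a) = min(1, 0.84 + 0.90) = min(1, 1.74) = 1.00
(a -> (b -> a)) -> ((b -> c) (+) (((b (+) a) (+) (a & c)) -> a)) = min(1, 1 − 1.00 + 1.00) = min(1, 1.00) = 1.00
~((a -> (b -> a)) -> ((b -> c) (+) (((b (+) a) (+) (a & c)) -> a))) = 1 − 1.00 = 0.00
b (+) ~((a -> (b -> a)) -> ((b -> c) (+) (((b (+) a) (+) (a & c)) -> a))) = min(1, 0.50 + 0.00) = min(1, 0.50) = 0.50

0.50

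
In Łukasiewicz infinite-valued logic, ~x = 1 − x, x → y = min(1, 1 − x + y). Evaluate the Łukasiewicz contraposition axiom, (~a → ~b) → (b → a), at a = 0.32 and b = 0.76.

~a = 1 − 0.32 = 0.68
~b = 1 − 0.76 = 0.24
~a → ~b = min(1, 1 − 0.68 + 0.24) = min(1, 0.56) = 0.56
b → a = min(1, 1 − 0.76 + 0.32) = min(1, 0.56) = 0.56
(~a → ~b) → (b → a) = min(1, 1 − 0.56 + 0.56) = min(1, 1.00) = 1.00
(As expected: an axiom of Ł∞, always 1.)

1.00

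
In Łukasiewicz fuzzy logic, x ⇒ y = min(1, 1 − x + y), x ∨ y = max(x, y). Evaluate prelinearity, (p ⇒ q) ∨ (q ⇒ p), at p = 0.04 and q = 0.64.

1.00

p ⇒ q = min(1, 1 − 0.04 + 0.64) = min(1, 1.60) = 1.00
q ⇒ p = min(1, 1 − 0.64 + 0.04) = min(1, 0.40) = 0.40
(p ⇒ q) ∨ (q ⇒ p) = max(1.00, 0.40) = 1.00
(As expected: a Ł∞-tautology — holds in every MV-chain.)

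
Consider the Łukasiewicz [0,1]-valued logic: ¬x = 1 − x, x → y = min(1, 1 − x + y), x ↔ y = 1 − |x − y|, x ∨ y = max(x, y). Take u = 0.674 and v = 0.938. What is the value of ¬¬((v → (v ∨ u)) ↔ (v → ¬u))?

0.388

v ∨ u = max(0.938, 0.674) = 0.938
v → (v ∨ u) = min(1, 1 − 0.938 + 0.938) = min(1, 1.000) = 1.000
¬u = 1 − 0.674 = 0.326
v → ¬u = min(1, 1 − 0.938 + 0.326) = min(1, 0.388) = 0.388
(v → (v ∨ u)) ↔ (v → ¬u) = 1 − |1.000 − 0.388| = 1 − 0.612 = 0.388
¬((v → (v ∨ u)) ↔ (v → ¬u)) = 1 − 0.388 = 0.612
¬¬((v → (v ∨ u)) ↔ (v → ¬u)) = 1 − 0.612 = 0.388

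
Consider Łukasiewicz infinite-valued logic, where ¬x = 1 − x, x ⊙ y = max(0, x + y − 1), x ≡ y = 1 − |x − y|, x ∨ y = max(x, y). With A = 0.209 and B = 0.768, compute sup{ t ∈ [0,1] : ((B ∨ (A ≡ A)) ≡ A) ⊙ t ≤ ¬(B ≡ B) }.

A ≡ A = 1 − |0.209 − 0.209| = 1 − 0.000 = 1.000
B ∨ (A ≡ A) = max(0.768, 1.000) = 1.000
(B ∨ (A ≡ A)) ≡ A = 1 − |1.000 − 0.209| = 1 − 0.791 = 0.209
So the left factor is (B ∨ (A ≡ A)) ≡ A = 0.209.
B ≡ B = 1 − |0.768 − 0.768| = 1 − 0.000 = 1.000
¬(B ≡ B) = 1 − 1.000 = 0.000
So the right-hand bound is ¬(B ≡ B) = 0.000.
The residuum of the Łukasiewicz t-norm gives the supremum: min(1, 1 − 0.209 + 0.000).
1 − 0.209 + 0.000 = 0.791, so t = min(1, 0.791) = 0.791.
Check: 0.209 ⊙ 0.791 = max(0, 0.000) = 0.000 ≤ 0.000.

0.791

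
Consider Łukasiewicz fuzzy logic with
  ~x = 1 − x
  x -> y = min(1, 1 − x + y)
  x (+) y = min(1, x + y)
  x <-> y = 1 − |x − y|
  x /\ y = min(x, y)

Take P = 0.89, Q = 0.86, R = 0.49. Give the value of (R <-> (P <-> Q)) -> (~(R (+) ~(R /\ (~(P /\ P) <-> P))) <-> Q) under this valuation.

P <-> Q = 1 − |0.89 − 0.86| = 1 − 0.03 = 0.97
R <-> (P <-> Q) = 1 − |0.49 − 0.97| = 1 − 0.48 = 0.52
P /\ P = min(0.89, 0.89) = 0.89
~(P /\ P) = 1 − 0.89 = 0.11
~(P /\ P) <-> P = 1 − |0.11 − 0.89| = 1 − 0.78 = 0.22
R /\ (~(P /\ P) <-> P) = min(0.49, 0.22) = 0.22
~(R /\ (~(P /\ P) <-> P)) = 1 − 0.22 = 0.78
R (+) ~(R /\ (~(P /\ P) <-> P)) = min(1, 0.49 + 0.78) = min(1, 1.27) = 1.00
~(R (+) ~(R /\ (~(P /\ P) <-> P))) = 1 − 1.00 = 0.00
~(R (+) ~(R /\ (~(P /\ P) <-> P))) <-> Q = 1 − |0.00 − 0.86| = 1 − 0.86 = 0.14
(R <-> (P <-> Q)) -> (~(R (+) ~(R /\ (~(P /\ P) <-> P))) <-> Q) = min(1, 1 − 0.52 + 0.14) = min(1, 0.62) = 0.62

0.62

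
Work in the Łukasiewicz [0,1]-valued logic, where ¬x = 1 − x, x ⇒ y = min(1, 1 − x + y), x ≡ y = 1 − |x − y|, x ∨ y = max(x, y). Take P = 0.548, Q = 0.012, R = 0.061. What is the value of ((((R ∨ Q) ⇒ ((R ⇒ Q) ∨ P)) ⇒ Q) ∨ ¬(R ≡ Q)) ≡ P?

0.501

R ∨ Q = max(0.061, 0.012) = 0.061
R ⇒ Q = min(1, 1 − 0.061 + 0.012) = min(1, 0.951) = 0.951
(R ⇒ Q) ∨ P = max(0.951, 0.548) = 0.951
(R ∨ Q) ⇒ ((R ⇒ Q) ∨ P) = min(1, 1 − 0.061 + 0.951) = min(1, 1.890) = 1.000
((R ∨ Q) ⇒ ((R ⇒ Q) ∨ P)) ⇒ Q = min(1, 1 − 1.000 + 0.012) = min(1, 0.012) = 0.012
R ≡ Q = 1 − |0.061 − 0.012| = 1 − 0.049 = 0.951
¬(R ≡ Q) = 1 − 0.951 = 0.049
(((R ∨ Q) ⇒ ((R ⇒ Q) ∨ P)) ⇒ Q) ∨ ¬(R ≡ Q) = max(0.012, 0.049) = 0.049
((((R ∨ Q) ⇒ ((R ⇒ Q) ∨ P)) ⇒ Q) ∨ ¬(R ≡ Q)) ≡ P = 1 − |0.049 − 0.548| = 1 − 0.499 = 0.501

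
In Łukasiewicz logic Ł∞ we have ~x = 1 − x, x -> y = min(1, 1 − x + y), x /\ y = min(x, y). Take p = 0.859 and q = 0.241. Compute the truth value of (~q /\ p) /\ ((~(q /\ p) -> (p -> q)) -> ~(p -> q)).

~q = 1 − 0.241 = 0.759
~q /\ p = min(0.759, 0.859) = 0.759
q /\ p = min(0.241, 0.859) = 0.241
~(q /\ p) = 1 − 0.241 = 0.759
p -> q = min(1, 1 − 0.859 + 0.241) = min(1, 0.382) = 0.382
~(q /\ p) -> (p -> q) = min(1, 1 − 0.759 + 0.382) = min(1, 0.623) = 0.623
~(p -> q) = 1 − 0.382 = 0.618
(~(q /\ p) -> (p -> q)) -> ~(p -> q) = min(1, 1 − 0.623 + 0.618) = min(1, 0.995) = 0.995
(~q /\ p) /\ ((~(q /\ p) -> (p -> q)) -> ~(p -> q)) = min(0.759, 0.995) = 0.759

0.759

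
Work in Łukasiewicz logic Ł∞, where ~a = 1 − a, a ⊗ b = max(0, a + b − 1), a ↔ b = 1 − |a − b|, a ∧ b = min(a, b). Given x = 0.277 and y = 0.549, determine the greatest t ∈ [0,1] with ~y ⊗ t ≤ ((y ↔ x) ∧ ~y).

~y = 1 − 0.549 = 0.451
So the left factor is ~y = 0.451.
y ↔ x = 1 − |0.549 − 0.277| = 1 − 0.272 = 0.728
(y ↔ x) ∧ ~y = min(0.728, 0.451) = 0.451
So the right-hand bound is (y ↔ x) ∧ ~y = 0.451.
The residuum of the Łukasiewicz t-norm gives the supremum: min(1, 1 − 0.451 + 0.451).
1 − 0.451 + 0.451 = 1.000, so t = min(1, 1.000) = 1.000.
Check: 0.451 ⊗ 1.000 = max(0, 0.451) = 0.451 ≤ 0.451.

1.000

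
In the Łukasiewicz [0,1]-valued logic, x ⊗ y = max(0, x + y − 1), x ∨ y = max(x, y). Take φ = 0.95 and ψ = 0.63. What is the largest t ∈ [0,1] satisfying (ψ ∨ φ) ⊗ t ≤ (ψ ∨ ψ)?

0.68

ψ ∨ φ = max(0.63, 0.95) = 0.95
So the left factor is ψ ∨ φ = 0.95.
ψ ∨ ψ = max(0.63, 0.63) = 0.63
So the right-hand bound is ψ ∨ ψ = 0.63.
The residuum of the Łukasiewicz t-norm gives the supremum: min(1, 1 − 0.95 + 0.63).
1 − 0.95 + 0.63 = 0.68, so t = min(1, 0.68) = 0.68.
Check: 0.95 ⊗ 0.68 = max(0, 0.63) = 0.63 ≤ 0.63.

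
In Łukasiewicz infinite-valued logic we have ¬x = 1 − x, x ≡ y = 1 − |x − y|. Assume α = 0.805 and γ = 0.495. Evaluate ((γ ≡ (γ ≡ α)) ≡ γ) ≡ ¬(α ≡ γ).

0.620

γ ≡ α = 1 − |0.495 − 0.805| = 1 − 0.310 = 0.690
γ ≡ (γ ≡ α) = 1 − |0.495 − 0.690| = 1 − 0.195 = 0.805
(γ ≡ (γ ≡ α)) ≡ γ = 1 − |0.805 − 0.495| = 1 − 0.310 = 0.690
α ≡ γ = 1 − |0.805 − 0.495| = 1 − 0.310 = 0.690
¬(α ≡ γ) = 1 − 0.690 = 0.310
((γ ≡ (γ ≡ α)) ≡ γ) ≡ ¬(α ≡ γ) = 1 − |0.690 − 0.310| = 1 − 0.380 = 0.620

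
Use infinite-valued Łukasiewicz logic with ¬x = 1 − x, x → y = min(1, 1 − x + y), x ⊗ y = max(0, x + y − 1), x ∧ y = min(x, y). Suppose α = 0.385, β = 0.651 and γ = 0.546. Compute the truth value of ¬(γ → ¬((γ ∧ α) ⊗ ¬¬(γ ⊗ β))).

γ ∧ α = min(0.546, 0.385) = 0.385
γ ⊗ β = max(0, 0.546 + 0.651 − 1) = max(0, 0.197) = 0.197
¬(γ ⊗ β) = 1 − 0.197 = 0.803
¬¬(γ ⊗ β) = 1 − 0.803 = 0.197
(γ ∧ α) ⊗ ¬¬(γ ⊗ β) = max(0, 0.385 + 0.197 − 1) = max(0, -0.418) = 0.000
¬((γ ∧ α) ⊗ ¬¬(γ ⊗ β)) = 1 − 0.000 = 1.000
γ → ¬((γ ∧ α) ⊗ ¬¬(γ ⊗ β)) = min(1, 1 − 0.546 + 1.000) = min(1, 1.454) = 1.000
¬(γ → ¬((γ ∧ α) ⊗ ¬¬(γ ⊗ β))) = 1 − 1.000 = 0.000

0.000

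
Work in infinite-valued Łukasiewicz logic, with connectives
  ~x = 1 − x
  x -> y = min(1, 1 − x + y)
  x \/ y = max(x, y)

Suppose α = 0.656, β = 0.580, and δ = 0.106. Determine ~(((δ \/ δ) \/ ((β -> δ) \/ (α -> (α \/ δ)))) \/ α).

δ \/ δ = max(0.106, 0.106) = 0.106
β -> δ = min(1, 1 − 0.580 + 0.106) = min(1, 0.526) = 0.526
α \/ δ = max(0.656, 0.106) = 0.656
α -> (α \/ δ) = min(1, 1 − 0.656 + 0.656) = min(1, 1.000) = 1.000
(β -> δ) \/ (α -> (α \/ δ)) = max(0.526, 1.000) = 1.000
(δ \/ δ) \/ ((β -> δ) \/ (α -> (α \/ δ))) = max(0.106, 1.000) = 1.000
((δ \/ δ) \/ ((β -> δ) \/ (α -> (α \/ δ)))) \/ α = max(1.000, 0.656) = 1.000
~(((δ \/ δ) \/ ((β -> δ) \/ (α -> (α \/ δ)))) \/ α) = 1 − 1.000 = 0.000

0.000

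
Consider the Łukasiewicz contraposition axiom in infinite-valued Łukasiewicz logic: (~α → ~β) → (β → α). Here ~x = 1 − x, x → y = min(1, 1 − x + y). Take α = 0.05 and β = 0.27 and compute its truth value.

~α = 1 − 0.05 = 0.95
~β = 1 − 0.27 = 0.73
~α → ~β = min(1, 1 − 0.95 + 0.73) = min(1, 0.78) = 0.78
β → α = min(1, 1 − 0.27 + 0.05) = min(1, 0.78) = 0.78
(~α → ~β) → (β → α) = min(1, 1 − 0.78 + 0.78) = min(1, 1.00) = 1.00
(As expected: an axiom of Ł∞, always 1.)

1.00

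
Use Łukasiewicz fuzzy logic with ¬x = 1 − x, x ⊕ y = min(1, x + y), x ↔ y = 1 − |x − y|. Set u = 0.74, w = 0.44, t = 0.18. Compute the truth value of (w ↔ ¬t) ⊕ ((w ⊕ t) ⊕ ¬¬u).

¬t = 1 − 0.18 = 0.82
w ↔ ¬t = 1 − |0.44 − 0.82| = 1 − 0.38 = 0.62
w ⊕ t = min(1, 0.44 + 0.18) = min(1, 0.62) = 0.62
¬u = 1 − 0.74 = 0.26
¬¬u = 1 − 0.26 = 0.74
(w ⊕ t) ⊕ ¬¬u = min(1, 0.62 + 0.74) = min(1, 1.36) = 1.00
(w ↔ ¬t) ⊕ ((w ⊕ t) ⊕ ¬¬u) = min(1, 0.62 + 1.00) = min(1, 1.62) = 1.00

1.00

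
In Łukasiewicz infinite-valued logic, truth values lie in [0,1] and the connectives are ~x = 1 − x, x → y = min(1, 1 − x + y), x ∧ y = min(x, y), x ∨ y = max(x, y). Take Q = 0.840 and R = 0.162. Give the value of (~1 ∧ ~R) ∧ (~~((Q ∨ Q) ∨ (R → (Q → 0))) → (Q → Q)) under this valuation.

~1 = 1 − 1.000 = 0.000
~R = 1 − 0.162 = 0.838
~1 ∧ ~R = min(0.000, 0.838) = 0.000
Q ∨ Q = max(0.840, 0.840) = 0.840
Q → 0 = min(1, 1 − 0.840 + 0.000) = min(1, 0.160) = 0.160
R → (Q → 0) = min(1, 1 − 0.162 + 0.160) = min(1, 0.998) = 0.998
(Q ∨ Q) ∨ (R → (Q → 0)) = max(0.840, 0.998) = 0.998
~((Q ∨ Q) ∨ (R → (Q → 0))) = 1 − 0.998 = 0.002
~~((Q ∨ Q) ∨ (R → (Q → 0))) = 1 − 0.002 = 0.998
Q → Q = min(1, 1 − 0.840 + 0.840) = min(1, 1.000) = 1.000
~~((Q ∨ Q) ∨ (R → (Q → 0))) → (Q → Q) = min(1, 1 − 0.998 + 1.000) = min(1, 1.002) = 1.000
(~1 ∧ ~R) ∧ (~~((Q ∨ Q) ∨ (R → (Q → 0))) → (Q → Q)) = min(0.000, 1.000) = 0.000

0.000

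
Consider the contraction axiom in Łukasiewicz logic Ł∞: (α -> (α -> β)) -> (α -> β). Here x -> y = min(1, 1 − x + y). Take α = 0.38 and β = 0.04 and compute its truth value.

α -> β = min(1, 1 − 0.38 + 0.04) = min(1, 0.66) = 0.66
α -> (α -> β) = min(1, 1 − 0.38 + 0.66) = min(1, 1.28) = 1.00
(α -> (α -> β)) -> (α -> β) = min(1, 1 − 1.00 + 0.66) = min(1, 0.66) = 0.66
(The value 0.66 < 1 shows this instance is not satisfied; fails in Ł∞ (the t-norm is not idempotent).)

0.66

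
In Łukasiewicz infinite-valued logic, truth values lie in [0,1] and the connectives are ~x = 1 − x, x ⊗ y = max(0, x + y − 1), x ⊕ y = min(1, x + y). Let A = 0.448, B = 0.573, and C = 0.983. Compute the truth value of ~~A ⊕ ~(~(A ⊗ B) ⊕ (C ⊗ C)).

0.448

~A = 1 − 0.448 = 0.552
~~A = 1 − 0.552 = 0.448
A ⊗ B = max(0, 0.448 + 0.573 − 1) = max(0, 0.021) = 0.021
~(A ⊗ B) = 1 − 0.021 = 0.979
C ⊗ C = max(0, 0.983 + 0.983 − 1) = max(0, 0.966) = 0.966
~(A ⊗ B) ⊕ (C ⊗ C) = min(1, 0.979 + 0.966) = min(1, 1.945) = 1.000
~(~(A ⊗ B) ⊕ (C ⊗ C)) = 1 − 1.000 = 0.000
~~A ⊕ ~(~(A ⊗ B) ⊕ (C ⊗ C)) = min(1, 0.448 + 0.000) = min(1, 0.448) = 0.448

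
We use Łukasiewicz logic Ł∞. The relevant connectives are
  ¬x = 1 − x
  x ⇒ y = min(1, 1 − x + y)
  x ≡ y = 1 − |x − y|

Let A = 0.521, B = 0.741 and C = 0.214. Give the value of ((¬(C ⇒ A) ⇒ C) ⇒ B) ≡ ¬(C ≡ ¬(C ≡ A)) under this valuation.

C ⇒ A = min(1, 1 − 0.214 + 0.521) = min(1, 1.307) = 1.000
¬(C ⇒ A) = 1 − 1.000 = 0.000
¬(C ⇒ A) ⇒ C = min(1, 1 − 0.000 + 0.214) = min(1, 1.214) = 1.000
(¬(C ⇒ A) ⇒ C) ⇒ B = min(1, 1 − 1.000 + 0.741) = min(1, 0.741) = 0.741
C ≡ A = 1 − |0.214 − 0.521| = 1 − 0.307 = 0.693
¬(C ≡ A) = 1 − 0.693 = 0.307
C ≡ ¬(C ≡ A) = 1 − |0.214 − 0.307| = 1 − 0.093 = 0.907
¬(C ≡ ¬(C ≡ A)) = 1 − 0.907 = 0.093
((¬(C ⇒ A) ⇒ C) ⇒ B) ≡ ¬(C ≡ ¬(C ≡ A)) = 1 − |0.741 − 0.093| = 1 − 0.648 = 0.352

0.352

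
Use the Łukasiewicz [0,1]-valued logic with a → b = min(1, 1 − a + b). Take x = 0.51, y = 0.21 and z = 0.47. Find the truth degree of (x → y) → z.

0.77

x → y = min(1, 1 − 0.51 + 0.21) = min(1, 0.70) = 0.70
(x → y) → z = min(1, 1 − 0.70 + 0.47) = min(1, 0.77) = 0.77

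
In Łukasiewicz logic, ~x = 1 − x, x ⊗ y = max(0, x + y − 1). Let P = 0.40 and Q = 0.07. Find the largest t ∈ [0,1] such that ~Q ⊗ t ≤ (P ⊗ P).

0.07

~Q = 1 − 0.07 = 0.93
So the left factor is ~Q = 0.93.
P ⊗ P = max(0, 0.40 + 0.40 − 1) = max(0, -0.20) = 0.00
So the right-hand bound is P ⊗ P = 0.00.
The residuum of the Łukasiewicz t-norm gives the supremum: min(1, 1 − 0.93 + 0.00).
1 − 0.93 + 0.00 = 0.07, so t = min(1, 0.07) = 0.07.
Check: 0.93 ⊗ 0.07 = max(0, 0.00) = 0.00 ≤ 0.00.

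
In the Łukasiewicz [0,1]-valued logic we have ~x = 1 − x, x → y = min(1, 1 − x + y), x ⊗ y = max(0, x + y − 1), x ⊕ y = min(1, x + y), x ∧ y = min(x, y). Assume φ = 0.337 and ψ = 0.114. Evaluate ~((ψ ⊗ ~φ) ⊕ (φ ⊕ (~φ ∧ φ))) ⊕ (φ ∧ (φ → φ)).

~φ = 1 − 0.337 = 0.663
ψ ⊗ ~φ = max(0, 0.114 + 0.663 − 1) = max(0, -0.223) = 0.000
~φ ∧ φ = min(0.663, 0.337) = 0.337
φ ⊕ (~φ ∧ φ) = min(1, 0.337 + 0.337) = min(1, 0.674) = 0.674
(ψ ⊗ ~φ) ⊕ (φ ⊕ (~φ ∧ φ)) = min(1, 0.000 + 0.674) = min(1, 0.674) = 0.674
~((ψ ⊗ ~φ) ⊕ (φ ⊕ (~φ ∧ φ))) = 1 − 0.674 = 0.326
φ → φ = min(1, 1 − 0.337 + 0.337) = min(1, 1.000) = 1.000
φ ∧ (φ → φ) = min(0.337, 1.000) = 0.337
~((ψ ⊗ ~φ) ⊕ (φ ⊕ (~φ ∧ φ))) ⊕ (φ ∧ (φ → φ)) = min(1, 0.326 + 0.337) = min(1, 0.663) = 0.663

0.663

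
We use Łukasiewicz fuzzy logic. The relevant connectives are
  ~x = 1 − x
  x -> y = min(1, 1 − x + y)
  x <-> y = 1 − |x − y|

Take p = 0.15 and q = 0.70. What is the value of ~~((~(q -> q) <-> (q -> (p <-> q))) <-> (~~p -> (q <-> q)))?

0.25

q -> q = min(1, 1 − 0.70 + 0.70) = min(1, 1.00) = 1.00
~(q -> q) = 1 − 1.00 = 0.00
p <-> q = 1 − |0.15 − 0.70| = 1 − 0.55 = 0.45
q -> (p <-> q) = min(1, 1 − 0.70 + 0.45) = min(1, 0.75) = 0.75
~(q -> q) <-> (q -> (p <-> q)) = 1 − |0.00 − 0.75| = 1 − 0.75 = 0.25
~p = 1 − 0.15 = 0.85
~~p = 1 − 0.85 = 0.15
q <-> q = 1 − |0.70 − 0.70| = 1 − 0.00 = 1.00
~~p -> (q <-> q) = min(1, 1 − 0.15 + 1.00) = min(1, 1.85) = 1.00
(~(q -> q) <-> (q -> (p <-> q))) <-> (~~p -> (q <-> q)) = 1 − |0.25 − 1.00| = 1 − 0.75 = 0.25
~((~(q -> q) <-> (q -> (p <-> q))) <-> (~~p -> (q <-> q))) = 1 − 0.25 = 0.75
~~((~(q -> q) <-> (q -> (p <-> q))) <-> (~~p -> (q <-> q))) = 1 − 0.75 = 0.25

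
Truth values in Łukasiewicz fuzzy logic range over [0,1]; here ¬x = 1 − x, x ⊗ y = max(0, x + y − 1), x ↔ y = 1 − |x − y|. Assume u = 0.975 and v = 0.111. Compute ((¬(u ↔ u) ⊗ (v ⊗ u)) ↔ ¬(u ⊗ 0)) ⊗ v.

u ↔ u = 1 − |0.975 − 0.975| = 1 − 0.000 = 1.000
¬(u ↔ u) = 1 − 1.000 = 0.000
v ⊗ u = max(0, 0.111 + 0.975 − 1) = max(0, 0.086) = 0.086
¬(u ↔ u) ⊗ (v ⊗ u) = max(0, 0.000 + 0.086 − 1) = max(0, -0.914) = 0.000
u ⊗ 0 = max(0, 0.975 + 0.000 − 1) = max(0, -0.025) = 0.000
¬(u ⊗ 0) = 1 − 0.000 = 1.000
(¬(u ↔ u) ⊗ (v ⊗ u)) ↔ ¬(u ⊗ 0) = 1 − |0.000 − 1.000| = 1 − 1.000 = 0.000
((¬(u ↔ u) ⊗ (v ⊗ u)) ↔ ¬(u ⊗ 0)) ⊗ v = max(0, 0.000 + 0.111 − 1) = max(0, -0.889) = 0.000

0.000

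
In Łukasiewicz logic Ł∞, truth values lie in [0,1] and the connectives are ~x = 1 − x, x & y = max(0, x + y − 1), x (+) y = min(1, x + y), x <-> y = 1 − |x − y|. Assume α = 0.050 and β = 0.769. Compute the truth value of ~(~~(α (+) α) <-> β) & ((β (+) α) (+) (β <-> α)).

0.669

α (+) α = min(1, 0.050 + 0.050) = min(1, 0.100) = 0.100
~(α (+) α) = 1 − 0.100 = 0.900
~~(α (+) α) = 1 − 0.900 = 0.100
~~(α (+) α) <-> β = 1 − |0.100 − 0.769| = 1 − 0.669 = 0.331
~(~~(α (+) α) <-> β) = 1 − 0.331 = 0.669
β (+) α = min(1, 0.769 + 0.050) = min(1, 0.819) = 0.819
β <-> α = 1 − |0.769 − 0.050| = 1 − 0.719 = 0.281
(β (+) α) (+) (β <-> α) = min(1, 0.819 + 0.281) = min(1, 1.100) = 1.000
~(~~(α (+) α) <-> β) & ((β (+) α) (+) (β <-> α)) = max(0, 0.669 + 1.000 − 1) = max(0, 0.669) = 0.669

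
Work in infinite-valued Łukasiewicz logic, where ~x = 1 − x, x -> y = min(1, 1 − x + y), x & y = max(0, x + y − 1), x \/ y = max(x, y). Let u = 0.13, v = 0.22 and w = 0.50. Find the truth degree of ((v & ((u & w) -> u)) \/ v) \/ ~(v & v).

u & w = max(0, 0.13 + 0.50 − 1) = max(0, -0.37) = 0.00
(u & w) -> u = min(1, 1 − 0.00 + 0.13) = min(1, 1.13) = 1.00
v & ((u & w) -> u) = max(0, 0.22 + 1.00 − 1) = max(0, 0.22) = 0.22
(v & ((u & w) -> u)) \/ v = max(0.22, 0.22) = 0.22
v & v = max(0, 0.22 + 0.22 − 1) = max(0, -0.56) = 0.00
~(v & v) = 1 − 0.00 = 1.00
((v & ((u & w) -> u)) \/ v) \/ ~(v & v) = max(0.22, 1.00) = 1.00

1.00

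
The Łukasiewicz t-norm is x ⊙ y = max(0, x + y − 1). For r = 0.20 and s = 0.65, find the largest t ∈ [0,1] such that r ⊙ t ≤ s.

The residuum of the Łukasiewicz t-norm gives the supremum: min(1, 1 − 0.20 + 0.65).
1 − 0.20 + 0.65 = 1.45, so t = min(1, 1.45) = 1.00.
Check: 0.20 ⊙ 1.00 = max(0, 0.20) = 0.20 ≤ 0.65.

1.00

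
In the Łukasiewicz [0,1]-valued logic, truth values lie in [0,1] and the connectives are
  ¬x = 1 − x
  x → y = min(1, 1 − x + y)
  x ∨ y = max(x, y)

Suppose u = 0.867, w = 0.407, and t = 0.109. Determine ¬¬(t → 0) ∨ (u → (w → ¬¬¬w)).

t → 0 = min(1, 1 − 0.109 + 0.000) = min(1, 0.891) = 0.891
¬(t → 0) = 1 − 0.891 = 0.109
¬¬(t → 0) = 1 − 0.109 = 0.891
¬w = 1 − 0.407 = 0.593
¬¬w = 1 − 0.593 = 0.407
¬¬¬w = 1 − 0.407 = 0.593
w → ¬¬¬w = min(1, 1 − 0.407 + 0.593) = min(1, 1.186) = 1.000
u → (w → ¬¬¬w) = min(1, 1 − 0.867 + 1.000) = min(1, 1.133) = 1.000
¬¬(t → 0) ∨ (u → (w → ¬¬¬w)) = max(0.891, 1.000) = 1.000

1.000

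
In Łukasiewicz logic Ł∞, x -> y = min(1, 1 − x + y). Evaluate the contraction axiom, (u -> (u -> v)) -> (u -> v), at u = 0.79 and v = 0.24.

0.79

u -> v = min(1, 1 − 0.79 + 0.24) = min(1, 0.45) = 0.45
u -> (u -> v) = min(1, 1 − 0.79 + 0.45) = min(1, 0.66) = 0.66
(u -> (u -> v)) -> (u -> v) = min(1, 1 − 0.66 + 0.45) = min(1, 0.79) = 0.79
(The value 0.79 < 1 shows this instance is not satisfied; fails in Ł∞ (the t-norm is not idempotent).)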